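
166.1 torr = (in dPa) 2.214e+05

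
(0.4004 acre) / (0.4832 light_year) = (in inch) 1.395e-11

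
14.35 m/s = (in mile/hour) 32.1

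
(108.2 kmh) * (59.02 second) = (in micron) 1.774e+09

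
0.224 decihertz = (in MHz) 2.24e-08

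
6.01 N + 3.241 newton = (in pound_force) 2.08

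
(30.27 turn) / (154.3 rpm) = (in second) 11.77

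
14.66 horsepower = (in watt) 1.093e+04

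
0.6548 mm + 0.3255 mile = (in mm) 5.238e+05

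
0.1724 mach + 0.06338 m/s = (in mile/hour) 131.5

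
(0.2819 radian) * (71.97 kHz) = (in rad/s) 2.029e+04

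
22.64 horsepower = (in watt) 1.688e+04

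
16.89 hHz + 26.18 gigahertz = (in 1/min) 1.571e+12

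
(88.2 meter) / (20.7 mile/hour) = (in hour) 0.002648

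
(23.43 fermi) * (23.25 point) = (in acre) 4.749e-20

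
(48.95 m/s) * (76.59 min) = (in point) 6.376e+08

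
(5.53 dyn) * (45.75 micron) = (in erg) 0.0253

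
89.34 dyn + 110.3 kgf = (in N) 1082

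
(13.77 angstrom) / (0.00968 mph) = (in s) 3.182e-07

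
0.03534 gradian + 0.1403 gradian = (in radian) 0.002759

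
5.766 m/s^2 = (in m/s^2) 5.766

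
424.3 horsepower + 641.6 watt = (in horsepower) 425.2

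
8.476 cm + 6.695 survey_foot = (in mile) 0.001321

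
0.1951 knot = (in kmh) 0.3613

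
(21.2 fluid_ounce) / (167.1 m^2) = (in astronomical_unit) 2.508e-17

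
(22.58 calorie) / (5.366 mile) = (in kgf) 0.001116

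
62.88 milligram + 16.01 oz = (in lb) 1.001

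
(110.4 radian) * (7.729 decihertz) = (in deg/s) 4889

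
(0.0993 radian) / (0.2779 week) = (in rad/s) 5.908e-07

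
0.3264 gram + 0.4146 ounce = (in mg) 1.208e+04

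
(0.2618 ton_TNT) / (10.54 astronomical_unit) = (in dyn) 69.47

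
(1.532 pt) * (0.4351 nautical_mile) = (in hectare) 4.355e-05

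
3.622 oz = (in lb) 0.2264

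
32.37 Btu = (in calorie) 8163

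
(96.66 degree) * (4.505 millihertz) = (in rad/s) 0.0076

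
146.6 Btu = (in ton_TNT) 3.697e-05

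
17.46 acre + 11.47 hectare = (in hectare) 18.54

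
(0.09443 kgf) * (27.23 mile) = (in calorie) 9699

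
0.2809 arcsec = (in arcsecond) 0.2809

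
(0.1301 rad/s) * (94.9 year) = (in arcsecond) 8.031e+13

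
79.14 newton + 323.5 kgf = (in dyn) 3.252e+08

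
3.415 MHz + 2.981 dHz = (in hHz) 3.415e+04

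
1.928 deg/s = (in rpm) 0.3213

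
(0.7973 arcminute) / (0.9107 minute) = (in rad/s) 4.244e-06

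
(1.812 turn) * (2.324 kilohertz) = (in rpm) 2.527e+05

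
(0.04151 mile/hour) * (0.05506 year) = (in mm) 3.222e+07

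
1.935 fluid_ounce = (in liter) 0.05722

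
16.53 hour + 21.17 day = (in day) 21.86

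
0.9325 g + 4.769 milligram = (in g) 0.9373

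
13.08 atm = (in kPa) 1325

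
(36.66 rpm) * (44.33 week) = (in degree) 5.897e+09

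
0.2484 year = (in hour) 2176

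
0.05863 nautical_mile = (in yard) 118.7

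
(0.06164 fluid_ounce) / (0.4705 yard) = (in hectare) 4.237e-10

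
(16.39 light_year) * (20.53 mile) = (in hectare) 5.123e+17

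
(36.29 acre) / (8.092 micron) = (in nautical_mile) 9.8e+06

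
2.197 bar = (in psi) 31.86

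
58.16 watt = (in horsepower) 0.07799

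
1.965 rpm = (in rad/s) 0.2058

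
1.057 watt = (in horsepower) 0.001417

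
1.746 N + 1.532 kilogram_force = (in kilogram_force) 1.71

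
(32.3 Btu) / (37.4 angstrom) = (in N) 9.112e+12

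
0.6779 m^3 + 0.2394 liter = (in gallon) 179.1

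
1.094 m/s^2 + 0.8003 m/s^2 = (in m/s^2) 1.894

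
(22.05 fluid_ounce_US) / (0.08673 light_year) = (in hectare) 7.947e-23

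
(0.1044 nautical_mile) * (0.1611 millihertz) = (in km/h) 0.1121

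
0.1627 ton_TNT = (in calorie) 1.627e+08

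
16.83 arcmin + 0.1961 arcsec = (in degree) 0.2806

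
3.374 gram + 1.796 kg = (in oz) 63.47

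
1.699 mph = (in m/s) 0.7595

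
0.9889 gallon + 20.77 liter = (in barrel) 0.1542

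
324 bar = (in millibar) 3.24e+05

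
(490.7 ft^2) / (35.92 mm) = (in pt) 3.598e+06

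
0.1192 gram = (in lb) 0.0002628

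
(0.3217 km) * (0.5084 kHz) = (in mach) 480.3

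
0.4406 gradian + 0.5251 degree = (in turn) 0.00256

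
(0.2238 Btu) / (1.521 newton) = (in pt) 4.401e+05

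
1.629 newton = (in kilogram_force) 0.1661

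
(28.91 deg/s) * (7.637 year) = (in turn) 1.934e+07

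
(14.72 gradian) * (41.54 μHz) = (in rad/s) 9.605e-06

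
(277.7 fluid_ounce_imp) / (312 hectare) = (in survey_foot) 8.297e-09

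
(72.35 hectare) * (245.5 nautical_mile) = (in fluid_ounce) 1.112e+16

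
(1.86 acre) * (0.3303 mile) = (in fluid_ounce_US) 1.353e+11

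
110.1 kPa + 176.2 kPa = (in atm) 2.826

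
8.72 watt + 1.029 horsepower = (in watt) 776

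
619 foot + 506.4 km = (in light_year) 5.355e-11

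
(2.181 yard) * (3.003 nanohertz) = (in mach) 1.759e-11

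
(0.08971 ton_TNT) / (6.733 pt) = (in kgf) 1.611e+10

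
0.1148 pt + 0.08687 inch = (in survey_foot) 0.007372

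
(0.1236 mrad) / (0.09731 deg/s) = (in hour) 2.022e-05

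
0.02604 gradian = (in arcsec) 84.37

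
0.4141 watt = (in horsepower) 0.0005553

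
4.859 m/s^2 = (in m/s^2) 4.859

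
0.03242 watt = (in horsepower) 4.348e-05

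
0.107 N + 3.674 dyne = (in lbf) 0.02406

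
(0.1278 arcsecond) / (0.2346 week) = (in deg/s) 2.502e-10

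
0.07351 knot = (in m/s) 0.03782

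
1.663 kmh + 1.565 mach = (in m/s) 533.3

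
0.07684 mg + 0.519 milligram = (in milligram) 0.5958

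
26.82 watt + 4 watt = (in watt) 30.82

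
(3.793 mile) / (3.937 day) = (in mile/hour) 0.04014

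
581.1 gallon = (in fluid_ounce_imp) 7.742e+04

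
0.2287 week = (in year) 0.004386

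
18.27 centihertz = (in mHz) 182.7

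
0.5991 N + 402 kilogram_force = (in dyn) 3.943e+08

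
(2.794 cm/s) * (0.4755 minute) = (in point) 2260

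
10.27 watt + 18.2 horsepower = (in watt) 1.358e+04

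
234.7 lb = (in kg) 106.5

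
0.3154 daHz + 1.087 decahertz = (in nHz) 1.402e+10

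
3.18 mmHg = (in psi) 0.06149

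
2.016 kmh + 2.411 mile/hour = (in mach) 0.00481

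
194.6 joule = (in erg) 1.946e+09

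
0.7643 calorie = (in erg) 3.198e+07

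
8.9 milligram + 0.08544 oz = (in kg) 0.002431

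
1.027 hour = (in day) 0.04279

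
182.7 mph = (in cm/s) 8167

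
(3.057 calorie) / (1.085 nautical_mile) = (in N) 0.006365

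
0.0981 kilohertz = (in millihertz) 9.81e+04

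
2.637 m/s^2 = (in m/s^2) 2.637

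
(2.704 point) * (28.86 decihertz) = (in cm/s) 0.2753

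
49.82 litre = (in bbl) 0.3134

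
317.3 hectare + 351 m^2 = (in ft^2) 3.416e+07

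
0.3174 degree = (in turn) 0.0008817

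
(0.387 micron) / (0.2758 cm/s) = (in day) 1.624e-09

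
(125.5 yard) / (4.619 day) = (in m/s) 0.0002876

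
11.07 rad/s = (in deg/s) 634.3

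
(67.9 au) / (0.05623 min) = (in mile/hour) 6.735e+12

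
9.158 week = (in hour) 1539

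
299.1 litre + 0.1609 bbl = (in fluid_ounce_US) 1.098e+04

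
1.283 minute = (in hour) 0.02138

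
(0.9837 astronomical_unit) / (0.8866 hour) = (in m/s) 4.611e+07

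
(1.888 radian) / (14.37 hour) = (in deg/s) 0.002091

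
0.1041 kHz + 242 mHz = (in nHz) 1.043e+11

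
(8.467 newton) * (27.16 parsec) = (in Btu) 6.726e+15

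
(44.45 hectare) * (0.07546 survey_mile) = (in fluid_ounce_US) 1.825e+12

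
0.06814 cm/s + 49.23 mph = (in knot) 42.78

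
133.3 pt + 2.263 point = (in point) 135.6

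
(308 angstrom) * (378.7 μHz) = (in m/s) 1.166e-11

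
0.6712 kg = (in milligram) 6.712e+05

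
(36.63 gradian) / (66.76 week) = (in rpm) 1.361e-07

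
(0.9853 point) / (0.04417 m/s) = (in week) 1.301e-08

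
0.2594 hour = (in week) 0.001544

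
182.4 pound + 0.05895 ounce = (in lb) 182.4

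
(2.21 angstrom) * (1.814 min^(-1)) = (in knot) 1.299e-11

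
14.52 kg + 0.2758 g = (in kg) 14.52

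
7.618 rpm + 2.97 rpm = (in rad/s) 1.109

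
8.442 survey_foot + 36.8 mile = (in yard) 6.477e+04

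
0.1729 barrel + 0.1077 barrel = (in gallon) 11.79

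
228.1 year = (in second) 7.193e+09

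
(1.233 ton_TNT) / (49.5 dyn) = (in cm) 1.042e+15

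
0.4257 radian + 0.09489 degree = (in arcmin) 1469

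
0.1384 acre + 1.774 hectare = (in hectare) 1.83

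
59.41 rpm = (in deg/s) 356.5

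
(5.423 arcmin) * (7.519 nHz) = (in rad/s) 1.186e-11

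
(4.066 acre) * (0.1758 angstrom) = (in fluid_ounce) 0.009781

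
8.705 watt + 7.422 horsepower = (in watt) 5543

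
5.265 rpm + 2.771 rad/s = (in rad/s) 3.322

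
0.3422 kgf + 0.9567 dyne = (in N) 3.356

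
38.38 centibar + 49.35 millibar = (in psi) 6.282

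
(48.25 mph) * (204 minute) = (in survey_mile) 164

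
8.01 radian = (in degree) 458.9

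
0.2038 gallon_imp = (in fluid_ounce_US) 31.33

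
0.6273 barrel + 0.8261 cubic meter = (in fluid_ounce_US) 3.131e+04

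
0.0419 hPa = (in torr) 0.03143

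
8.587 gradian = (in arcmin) 463.7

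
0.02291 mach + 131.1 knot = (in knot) 146.3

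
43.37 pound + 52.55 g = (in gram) 1.972e+04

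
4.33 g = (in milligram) 4330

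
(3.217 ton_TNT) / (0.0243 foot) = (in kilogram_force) 1.853e+11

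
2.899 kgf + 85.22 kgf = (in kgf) 88.12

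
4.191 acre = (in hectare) 1.696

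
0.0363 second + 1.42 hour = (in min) 85.2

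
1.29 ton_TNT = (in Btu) 5.116e+06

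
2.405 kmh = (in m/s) 0.6681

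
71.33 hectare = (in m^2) 7.133e+05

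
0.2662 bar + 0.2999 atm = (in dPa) 5.701e+05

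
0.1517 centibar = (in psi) 0.022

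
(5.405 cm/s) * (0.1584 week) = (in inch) 2.039e+05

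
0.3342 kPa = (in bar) 0.003342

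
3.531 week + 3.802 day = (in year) 0.07813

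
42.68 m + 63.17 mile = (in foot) 3.337e+05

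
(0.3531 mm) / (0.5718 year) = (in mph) 4.38e-11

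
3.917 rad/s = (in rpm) 37.4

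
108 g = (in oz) 3.81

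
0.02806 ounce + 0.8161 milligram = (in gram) 0.7963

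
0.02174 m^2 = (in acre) 5.372e-06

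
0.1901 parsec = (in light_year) 0.62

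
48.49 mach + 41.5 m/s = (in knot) 3.218e+04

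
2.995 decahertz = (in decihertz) 299.5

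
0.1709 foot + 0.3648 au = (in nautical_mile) 2.947e+07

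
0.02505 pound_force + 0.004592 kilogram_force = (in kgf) 0.01595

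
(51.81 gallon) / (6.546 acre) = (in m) 7.403e-06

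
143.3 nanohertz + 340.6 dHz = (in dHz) 340.6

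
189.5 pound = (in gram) 8.596e+04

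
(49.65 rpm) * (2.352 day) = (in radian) 1.057e+06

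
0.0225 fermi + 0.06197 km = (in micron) 6.197e+07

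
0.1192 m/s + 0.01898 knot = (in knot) 0.2507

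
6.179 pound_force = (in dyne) 2.749e+06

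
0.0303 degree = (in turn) 8.417e-05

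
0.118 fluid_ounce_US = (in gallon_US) 0.0009219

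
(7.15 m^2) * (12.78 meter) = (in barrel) 574.7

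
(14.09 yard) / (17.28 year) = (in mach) 6.944e-11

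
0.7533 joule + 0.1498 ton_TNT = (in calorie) 1.498e+08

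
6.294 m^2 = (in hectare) 0.0006294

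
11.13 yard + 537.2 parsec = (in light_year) 1752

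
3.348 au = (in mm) 5.009e+14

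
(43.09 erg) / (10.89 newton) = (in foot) 1.298e-06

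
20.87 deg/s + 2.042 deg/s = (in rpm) 3.819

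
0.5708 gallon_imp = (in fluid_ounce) 87.74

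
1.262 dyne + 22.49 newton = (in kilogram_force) 2.293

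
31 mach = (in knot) 2.052e+04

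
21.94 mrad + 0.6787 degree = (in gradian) 2.151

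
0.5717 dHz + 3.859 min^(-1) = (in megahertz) 1.215e-07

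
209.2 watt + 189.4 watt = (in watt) 398.6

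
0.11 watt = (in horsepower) 0.0001475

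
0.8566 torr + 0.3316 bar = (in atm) 0.3284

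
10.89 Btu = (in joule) 1.149e+04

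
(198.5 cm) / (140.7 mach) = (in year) 1.314e-12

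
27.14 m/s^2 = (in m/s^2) 27.14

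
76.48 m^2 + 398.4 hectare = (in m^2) 3.984e+06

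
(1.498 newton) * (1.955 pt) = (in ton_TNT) 2.469e-13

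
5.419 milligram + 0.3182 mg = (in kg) 5.737e-06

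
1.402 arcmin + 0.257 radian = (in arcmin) 884.9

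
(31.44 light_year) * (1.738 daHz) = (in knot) 1.005e+19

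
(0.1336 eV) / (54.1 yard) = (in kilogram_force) 4.412e-23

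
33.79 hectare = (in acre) 83.5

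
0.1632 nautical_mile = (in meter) 302.2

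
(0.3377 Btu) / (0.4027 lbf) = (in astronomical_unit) 1.33e-09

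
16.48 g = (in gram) 16.48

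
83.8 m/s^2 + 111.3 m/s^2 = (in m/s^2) 195.1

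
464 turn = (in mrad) 2.915e+06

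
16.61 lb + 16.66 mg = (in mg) 7.534e+06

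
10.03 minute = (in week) 0.000995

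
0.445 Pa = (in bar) 4.45e-06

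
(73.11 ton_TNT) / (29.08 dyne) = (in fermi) 1.052e+30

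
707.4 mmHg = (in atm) 0.9308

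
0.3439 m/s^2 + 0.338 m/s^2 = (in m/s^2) 0.6819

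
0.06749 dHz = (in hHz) 6.749e-05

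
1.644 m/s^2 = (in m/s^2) 1.644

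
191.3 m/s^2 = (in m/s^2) 191.3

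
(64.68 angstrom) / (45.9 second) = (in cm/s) 1.409e-08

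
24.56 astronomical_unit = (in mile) 2.283e+09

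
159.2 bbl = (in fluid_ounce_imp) 8.908e+05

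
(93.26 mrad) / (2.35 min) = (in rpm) 0.006316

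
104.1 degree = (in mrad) 1817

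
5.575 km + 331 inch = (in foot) 1.832e+04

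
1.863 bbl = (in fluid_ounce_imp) 1.042e+04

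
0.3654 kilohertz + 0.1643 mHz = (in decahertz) 36.54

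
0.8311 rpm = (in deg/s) 4.987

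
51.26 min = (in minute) 51.26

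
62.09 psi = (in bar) 4.281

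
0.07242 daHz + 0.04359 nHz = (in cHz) 72.42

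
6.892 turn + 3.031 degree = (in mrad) 4.336e+04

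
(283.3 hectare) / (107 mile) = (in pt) 4.664e+04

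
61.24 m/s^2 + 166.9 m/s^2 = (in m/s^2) 228.1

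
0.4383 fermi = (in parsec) 1.42e-32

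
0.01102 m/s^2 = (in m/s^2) 0.01102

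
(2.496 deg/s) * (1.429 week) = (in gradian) 2.397e+06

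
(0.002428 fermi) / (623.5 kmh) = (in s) 1.402e-20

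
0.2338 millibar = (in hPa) 0.2338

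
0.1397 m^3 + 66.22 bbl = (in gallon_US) 2818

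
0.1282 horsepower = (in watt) 95.6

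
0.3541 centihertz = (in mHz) 3.541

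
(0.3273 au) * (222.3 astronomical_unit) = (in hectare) 1.628e+20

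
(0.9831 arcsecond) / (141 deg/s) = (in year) 6.141e-14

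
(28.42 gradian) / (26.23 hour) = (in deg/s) 0.0002709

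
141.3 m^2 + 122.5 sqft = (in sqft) 1643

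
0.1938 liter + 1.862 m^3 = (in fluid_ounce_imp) 6.554e+04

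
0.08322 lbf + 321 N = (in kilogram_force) 32.77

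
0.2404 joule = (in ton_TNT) 5.746e-11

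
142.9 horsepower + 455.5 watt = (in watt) 1.07e+05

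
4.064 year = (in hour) 3.56e+04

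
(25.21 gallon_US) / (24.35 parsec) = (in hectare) 1.27e-23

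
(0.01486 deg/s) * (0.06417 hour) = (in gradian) 3.814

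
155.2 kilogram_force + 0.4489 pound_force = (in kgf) 155.4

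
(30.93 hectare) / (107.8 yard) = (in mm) 3.138e+06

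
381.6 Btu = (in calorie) 9.623e+04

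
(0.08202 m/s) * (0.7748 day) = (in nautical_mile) 2.965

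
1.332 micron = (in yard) 1.457e-06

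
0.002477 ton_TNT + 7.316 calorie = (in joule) 1.036e+07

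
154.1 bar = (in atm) 152.1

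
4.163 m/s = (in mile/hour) 9.312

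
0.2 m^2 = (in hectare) 2e-05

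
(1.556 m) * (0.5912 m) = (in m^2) 0.9199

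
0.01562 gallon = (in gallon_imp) 0.01301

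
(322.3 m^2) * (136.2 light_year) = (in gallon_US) 1.097e+23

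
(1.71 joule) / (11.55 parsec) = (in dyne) 4.798e-13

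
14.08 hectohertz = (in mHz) 1.408e+06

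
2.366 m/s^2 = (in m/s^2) 2.366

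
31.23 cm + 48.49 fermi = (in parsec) 1.012e-17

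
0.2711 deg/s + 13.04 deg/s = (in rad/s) 0.2323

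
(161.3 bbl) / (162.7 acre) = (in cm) 0.003895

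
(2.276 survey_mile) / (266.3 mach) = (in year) 1.281e-09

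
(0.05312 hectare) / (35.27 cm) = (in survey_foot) 4941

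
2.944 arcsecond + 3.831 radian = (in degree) 219.5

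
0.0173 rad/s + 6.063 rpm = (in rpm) 6.228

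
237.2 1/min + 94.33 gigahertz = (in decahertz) 9.433e+09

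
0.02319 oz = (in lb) 0.001449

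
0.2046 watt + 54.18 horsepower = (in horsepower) 54.18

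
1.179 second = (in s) 1.179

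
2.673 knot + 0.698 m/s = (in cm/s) 207.3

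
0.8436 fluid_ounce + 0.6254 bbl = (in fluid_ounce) 3363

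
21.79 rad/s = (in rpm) 208.1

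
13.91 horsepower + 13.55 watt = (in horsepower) 13.93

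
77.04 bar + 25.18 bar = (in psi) 1483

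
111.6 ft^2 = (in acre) 0.002562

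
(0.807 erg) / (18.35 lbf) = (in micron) 0.0009887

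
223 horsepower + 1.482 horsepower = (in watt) 1.674e+05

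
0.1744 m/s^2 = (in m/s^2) 0.1744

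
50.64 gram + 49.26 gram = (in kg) 0.0999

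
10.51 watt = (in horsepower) 0.01409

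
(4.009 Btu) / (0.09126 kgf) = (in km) 4.726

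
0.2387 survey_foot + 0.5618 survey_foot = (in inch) 9.606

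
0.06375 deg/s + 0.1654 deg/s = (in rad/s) 0.003999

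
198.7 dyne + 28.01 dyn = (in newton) 0.002267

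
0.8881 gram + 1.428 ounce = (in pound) 0.09121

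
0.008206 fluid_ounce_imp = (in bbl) 1.467e-06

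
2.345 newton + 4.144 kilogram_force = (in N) 42.98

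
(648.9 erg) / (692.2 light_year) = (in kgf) 1.01e-24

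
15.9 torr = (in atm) 0.02092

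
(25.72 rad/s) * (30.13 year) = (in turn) 3.89e+09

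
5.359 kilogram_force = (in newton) 52.55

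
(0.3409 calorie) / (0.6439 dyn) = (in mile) 137.6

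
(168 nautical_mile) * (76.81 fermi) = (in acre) 5.905e-12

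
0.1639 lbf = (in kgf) 0.07434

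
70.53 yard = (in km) 0.06449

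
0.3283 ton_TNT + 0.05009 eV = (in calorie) 3.283e+08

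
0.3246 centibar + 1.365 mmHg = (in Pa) 506.6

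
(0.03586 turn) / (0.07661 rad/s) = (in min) 0.04902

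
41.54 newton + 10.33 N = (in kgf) 5.289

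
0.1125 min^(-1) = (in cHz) 0.1875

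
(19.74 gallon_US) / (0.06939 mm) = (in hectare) 0.1077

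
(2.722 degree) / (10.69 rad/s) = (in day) 5.144e-08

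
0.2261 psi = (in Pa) 1559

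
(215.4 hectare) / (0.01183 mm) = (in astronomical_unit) 1.217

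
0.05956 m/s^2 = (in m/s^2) 0.05956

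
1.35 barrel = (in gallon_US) 56.7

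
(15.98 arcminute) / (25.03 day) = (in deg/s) 1.232e-07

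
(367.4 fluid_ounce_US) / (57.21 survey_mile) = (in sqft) 1.27e-06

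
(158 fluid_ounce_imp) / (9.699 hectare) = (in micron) 0.04629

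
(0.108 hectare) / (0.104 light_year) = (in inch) 4.321e-11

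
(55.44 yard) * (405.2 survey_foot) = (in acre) 1.547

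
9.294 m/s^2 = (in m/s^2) 9.294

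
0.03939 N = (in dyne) 3939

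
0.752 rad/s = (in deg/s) 43.09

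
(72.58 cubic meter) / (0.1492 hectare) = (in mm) 48.65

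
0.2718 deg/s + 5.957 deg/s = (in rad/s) 0.1087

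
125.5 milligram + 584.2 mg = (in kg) 0.0007097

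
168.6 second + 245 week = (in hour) 4.116e+04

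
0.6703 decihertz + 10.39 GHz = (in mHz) 1.039e+13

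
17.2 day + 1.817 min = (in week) 2.457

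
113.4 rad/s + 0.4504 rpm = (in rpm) 1083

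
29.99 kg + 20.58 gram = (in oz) 1059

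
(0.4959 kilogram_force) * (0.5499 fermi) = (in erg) 2.674e-08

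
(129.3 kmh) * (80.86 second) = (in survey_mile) 1.805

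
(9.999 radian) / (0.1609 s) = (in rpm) 593.4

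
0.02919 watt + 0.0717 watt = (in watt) 0.1009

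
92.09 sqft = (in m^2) 8.555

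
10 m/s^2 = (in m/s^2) 10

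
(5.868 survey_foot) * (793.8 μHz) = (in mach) 4.17e-06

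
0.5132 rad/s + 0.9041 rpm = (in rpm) 5.805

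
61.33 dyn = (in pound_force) 0.0001379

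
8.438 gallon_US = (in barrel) 0.2009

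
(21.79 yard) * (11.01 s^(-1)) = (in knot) 426.4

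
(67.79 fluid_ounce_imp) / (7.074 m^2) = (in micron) 272.3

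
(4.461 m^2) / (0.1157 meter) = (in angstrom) 3.856e+11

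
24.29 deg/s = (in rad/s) 0.4239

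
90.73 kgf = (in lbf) 200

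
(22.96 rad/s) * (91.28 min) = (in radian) 1.257e+05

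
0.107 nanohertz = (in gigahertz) 1.07e-19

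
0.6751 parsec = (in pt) 5.905e+19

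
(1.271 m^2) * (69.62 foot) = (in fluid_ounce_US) 9.12e+05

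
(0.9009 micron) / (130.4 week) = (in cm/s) 1.142e-12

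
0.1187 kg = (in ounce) 4.187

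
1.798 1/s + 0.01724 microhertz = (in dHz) 17.98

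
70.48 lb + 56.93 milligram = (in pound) 70.48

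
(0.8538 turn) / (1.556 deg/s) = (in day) 0.002286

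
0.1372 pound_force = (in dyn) 6.103e+04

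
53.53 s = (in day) 0.0006196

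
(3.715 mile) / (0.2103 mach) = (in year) 2.648e-06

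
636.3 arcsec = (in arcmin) 10.6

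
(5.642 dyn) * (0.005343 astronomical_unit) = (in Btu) 42.74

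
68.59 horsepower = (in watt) 5.115e+04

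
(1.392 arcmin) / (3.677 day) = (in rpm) 1.217e-08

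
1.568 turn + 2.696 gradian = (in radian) 9.894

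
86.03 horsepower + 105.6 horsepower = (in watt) 1.429e+05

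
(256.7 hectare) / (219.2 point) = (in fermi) 3.32e+22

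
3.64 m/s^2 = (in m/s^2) 3.64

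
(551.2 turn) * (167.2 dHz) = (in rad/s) 5.791e+04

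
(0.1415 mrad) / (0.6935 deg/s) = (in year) 3.707e-10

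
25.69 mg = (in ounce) 0.0009062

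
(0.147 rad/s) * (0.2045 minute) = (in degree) 103.3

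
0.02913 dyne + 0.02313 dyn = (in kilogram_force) 5.329e-08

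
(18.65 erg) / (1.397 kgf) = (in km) 1.361e-10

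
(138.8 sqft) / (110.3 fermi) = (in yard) 1.279e+14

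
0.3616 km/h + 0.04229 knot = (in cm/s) 12.22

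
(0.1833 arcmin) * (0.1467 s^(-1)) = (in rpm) 7.469e-05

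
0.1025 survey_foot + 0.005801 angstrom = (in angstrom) 3.124e+08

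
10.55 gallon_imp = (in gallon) 12.67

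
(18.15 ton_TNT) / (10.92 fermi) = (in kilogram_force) 7.091e+23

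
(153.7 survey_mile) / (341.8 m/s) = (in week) 0.001197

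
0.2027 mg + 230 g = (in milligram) 2.3e+05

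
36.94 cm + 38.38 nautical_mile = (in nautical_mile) 38.38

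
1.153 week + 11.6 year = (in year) 11.62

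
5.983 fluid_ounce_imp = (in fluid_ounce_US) 5.748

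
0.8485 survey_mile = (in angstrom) 1.366e+13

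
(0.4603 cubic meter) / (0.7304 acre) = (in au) 1.041e-15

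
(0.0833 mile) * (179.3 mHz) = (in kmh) 86.53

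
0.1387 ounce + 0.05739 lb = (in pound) 0.06606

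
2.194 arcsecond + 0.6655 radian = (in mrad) 665.5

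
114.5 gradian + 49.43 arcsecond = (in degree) 103.1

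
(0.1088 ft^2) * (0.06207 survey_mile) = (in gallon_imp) 222.1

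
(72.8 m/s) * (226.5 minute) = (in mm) 9.894e+08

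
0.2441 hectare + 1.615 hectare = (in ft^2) 2.001e+05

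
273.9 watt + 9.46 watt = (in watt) 283.4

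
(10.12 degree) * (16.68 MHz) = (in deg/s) 1.688e+08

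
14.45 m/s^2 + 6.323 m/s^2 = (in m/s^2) 20.77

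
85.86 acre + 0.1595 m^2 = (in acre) 85.86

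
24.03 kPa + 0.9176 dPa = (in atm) 0.2372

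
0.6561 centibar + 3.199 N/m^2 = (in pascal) 659.3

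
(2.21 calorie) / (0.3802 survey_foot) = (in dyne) 7.979e+06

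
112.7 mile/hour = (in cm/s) 5038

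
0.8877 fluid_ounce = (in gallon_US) 0.006935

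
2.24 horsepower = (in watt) 1670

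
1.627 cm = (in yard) 0.01779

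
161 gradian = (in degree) 144.9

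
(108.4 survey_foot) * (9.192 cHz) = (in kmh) 10.93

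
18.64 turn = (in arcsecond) 2.416e+07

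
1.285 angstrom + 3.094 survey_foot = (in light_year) 9.968e-17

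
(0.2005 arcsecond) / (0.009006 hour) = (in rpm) 2.863e-07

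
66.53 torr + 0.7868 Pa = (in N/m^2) 8871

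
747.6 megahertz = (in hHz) 7.476e+06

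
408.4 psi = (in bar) 28.16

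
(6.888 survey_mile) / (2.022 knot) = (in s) 1.066e+04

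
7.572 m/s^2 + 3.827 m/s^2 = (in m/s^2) 11.4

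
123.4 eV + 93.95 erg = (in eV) 5.864e+13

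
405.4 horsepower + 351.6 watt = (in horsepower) 405.9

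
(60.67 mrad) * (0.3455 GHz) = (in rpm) 2.002e+08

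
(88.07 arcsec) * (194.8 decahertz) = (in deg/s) 47.66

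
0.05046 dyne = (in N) 5.046e-07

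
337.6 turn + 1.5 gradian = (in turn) 337.6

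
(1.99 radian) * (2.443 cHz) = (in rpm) 0.4642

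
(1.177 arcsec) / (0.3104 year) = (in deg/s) 3.34e-11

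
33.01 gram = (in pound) 0.07277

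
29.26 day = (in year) 0.08016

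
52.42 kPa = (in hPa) 524.2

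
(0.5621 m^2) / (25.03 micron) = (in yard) 2.456e+04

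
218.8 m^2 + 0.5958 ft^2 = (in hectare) 0.02189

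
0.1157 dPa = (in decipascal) 0.1157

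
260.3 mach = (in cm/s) 8.863e+06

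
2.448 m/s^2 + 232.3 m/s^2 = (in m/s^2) 234.7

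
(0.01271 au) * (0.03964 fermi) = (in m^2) 7.537e-08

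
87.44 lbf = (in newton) 389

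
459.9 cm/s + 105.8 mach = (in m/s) 3.603e+04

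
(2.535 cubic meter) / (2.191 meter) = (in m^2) 1.157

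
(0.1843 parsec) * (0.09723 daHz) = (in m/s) 5.529e+15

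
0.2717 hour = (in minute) 16.3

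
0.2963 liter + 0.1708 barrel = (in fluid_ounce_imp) 966.2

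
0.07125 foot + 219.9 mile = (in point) 1.003e+09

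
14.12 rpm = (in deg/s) 84.72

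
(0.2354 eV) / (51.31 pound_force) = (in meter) 1.652e-22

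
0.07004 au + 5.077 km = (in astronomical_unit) 0.07004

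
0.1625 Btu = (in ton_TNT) 4.098e-08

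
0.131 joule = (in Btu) 0.0001242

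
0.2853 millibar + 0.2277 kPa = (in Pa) 256.2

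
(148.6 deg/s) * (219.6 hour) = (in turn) 3.263e+05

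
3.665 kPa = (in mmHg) 27.49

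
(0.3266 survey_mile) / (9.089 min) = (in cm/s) 96.38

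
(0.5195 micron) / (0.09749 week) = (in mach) 2.588e-14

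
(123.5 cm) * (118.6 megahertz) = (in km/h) 5.273e+08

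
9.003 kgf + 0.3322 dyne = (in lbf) 19.85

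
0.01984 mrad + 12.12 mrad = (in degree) 0.6956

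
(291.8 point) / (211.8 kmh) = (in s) 0.00175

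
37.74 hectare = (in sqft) 4.062e+06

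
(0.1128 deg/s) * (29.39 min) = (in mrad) 3472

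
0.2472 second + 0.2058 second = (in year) 1.436e-08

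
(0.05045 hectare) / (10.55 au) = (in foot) 1.049e-09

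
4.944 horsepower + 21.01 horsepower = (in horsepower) 25.95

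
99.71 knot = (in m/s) 51.3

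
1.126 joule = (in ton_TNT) 2.691e-10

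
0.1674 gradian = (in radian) 0.00263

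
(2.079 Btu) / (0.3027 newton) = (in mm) 7.246e+06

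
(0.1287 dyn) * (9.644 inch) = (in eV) 1.968e+12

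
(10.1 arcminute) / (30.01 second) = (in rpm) 0.0009349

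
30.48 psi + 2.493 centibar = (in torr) 1595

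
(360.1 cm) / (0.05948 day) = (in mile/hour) 0.001567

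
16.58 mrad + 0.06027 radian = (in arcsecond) 1.585e+04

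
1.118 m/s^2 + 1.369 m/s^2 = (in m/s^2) 2.487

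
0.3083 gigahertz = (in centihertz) 3.083e+10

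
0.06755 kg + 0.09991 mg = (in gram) 67.55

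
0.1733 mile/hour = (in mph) 0.1733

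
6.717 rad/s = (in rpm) 64.14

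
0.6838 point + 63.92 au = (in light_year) 0.001011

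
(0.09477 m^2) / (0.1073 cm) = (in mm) 8.832e+04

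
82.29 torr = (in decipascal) 1.097e+05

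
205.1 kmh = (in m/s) 56.97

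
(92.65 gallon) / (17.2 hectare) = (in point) 0.00578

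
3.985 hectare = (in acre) 9.847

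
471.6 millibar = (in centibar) 47.16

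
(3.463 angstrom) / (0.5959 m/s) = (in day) 6.726e-15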